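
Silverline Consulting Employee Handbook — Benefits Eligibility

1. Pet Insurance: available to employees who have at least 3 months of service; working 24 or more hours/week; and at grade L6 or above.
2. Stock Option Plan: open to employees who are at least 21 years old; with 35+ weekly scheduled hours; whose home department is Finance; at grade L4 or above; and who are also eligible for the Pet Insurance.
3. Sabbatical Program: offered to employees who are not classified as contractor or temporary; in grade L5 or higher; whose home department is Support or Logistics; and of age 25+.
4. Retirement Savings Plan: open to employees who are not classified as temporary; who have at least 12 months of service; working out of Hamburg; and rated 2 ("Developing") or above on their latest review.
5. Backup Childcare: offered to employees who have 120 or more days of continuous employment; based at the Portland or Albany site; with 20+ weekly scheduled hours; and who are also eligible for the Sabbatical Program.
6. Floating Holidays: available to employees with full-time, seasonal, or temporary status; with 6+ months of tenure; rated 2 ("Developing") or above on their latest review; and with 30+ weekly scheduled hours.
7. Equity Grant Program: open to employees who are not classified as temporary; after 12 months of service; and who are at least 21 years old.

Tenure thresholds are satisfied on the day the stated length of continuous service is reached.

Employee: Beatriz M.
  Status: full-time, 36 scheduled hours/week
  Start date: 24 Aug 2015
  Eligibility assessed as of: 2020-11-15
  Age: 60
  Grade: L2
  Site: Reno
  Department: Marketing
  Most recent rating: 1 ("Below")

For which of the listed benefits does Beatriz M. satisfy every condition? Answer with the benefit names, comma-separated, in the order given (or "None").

Service from 24 Aug 2015 to 2020-11-15: 1910 days.
Pet Insurance — service 1910 days ≥ 3 months (≈90 days) ✓; 36 hrs/wk ≥ 24 ✓; grade L2 < L6 ✗ → not eligible.
Stock Option Plan — age 60 ≥ 21 ✓; 36 hrs/wk ≥ 35 ✓; dept Marketing ✗ → not eligible.
Sabbatical Program — status full-time ✓ (not excluded); grade L2 < L5 ✗ → not eligible.
Retirement Savings Plan — status full-time ✓ (not excluded); service 1910 days ≥ 12 months (≈360 days) ✓; site Reno ✗ (not Hamburg) → not eligible.
Backup Childcare — service 1910 days ≥ 120 days ✓; site Reno ✗ (not Portland or Albany) → not eligible.
Floating Holidays — status full-time ✓; service 1910 days ≥ 6 months (≈180 days) ✓; rating 1 < 2 ✗ → not eligible.
Equity Grant Program — status full-time ✓ (not excluded); service 1910 days ≥ 12 months (≈360 days) ✓; age 60 ≥ 21 ✓ → eligible.

Equity Grant Program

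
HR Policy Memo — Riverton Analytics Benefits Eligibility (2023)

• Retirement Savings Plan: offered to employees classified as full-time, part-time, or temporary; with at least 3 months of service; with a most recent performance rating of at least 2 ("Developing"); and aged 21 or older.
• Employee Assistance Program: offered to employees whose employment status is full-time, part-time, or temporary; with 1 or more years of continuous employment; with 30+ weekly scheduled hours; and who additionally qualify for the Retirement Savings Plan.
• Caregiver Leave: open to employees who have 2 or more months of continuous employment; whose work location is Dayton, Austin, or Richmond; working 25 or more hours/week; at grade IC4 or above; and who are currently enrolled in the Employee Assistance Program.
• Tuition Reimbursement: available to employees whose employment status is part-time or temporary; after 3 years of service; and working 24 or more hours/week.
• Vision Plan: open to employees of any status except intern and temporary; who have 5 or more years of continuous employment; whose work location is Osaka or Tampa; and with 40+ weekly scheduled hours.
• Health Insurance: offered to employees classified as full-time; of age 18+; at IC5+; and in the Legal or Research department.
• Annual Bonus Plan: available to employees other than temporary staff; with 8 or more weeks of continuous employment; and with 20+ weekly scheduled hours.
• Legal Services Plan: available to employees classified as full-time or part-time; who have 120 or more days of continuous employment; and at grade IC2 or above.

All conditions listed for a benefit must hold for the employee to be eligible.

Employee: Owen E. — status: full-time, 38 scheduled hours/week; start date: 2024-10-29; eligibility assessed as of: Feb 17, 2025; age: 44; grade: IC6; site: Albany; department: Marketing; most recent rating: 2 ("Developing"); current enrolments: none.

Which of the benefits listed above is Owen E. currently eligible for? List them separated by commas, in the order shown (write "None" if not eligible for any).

Retirement Savings Plan, Annual Bonus Plan

Service from 2024-10-29 to Feb 17, 2025: 111 days.
Retirement Savings Plan — status full-time ✓; service 111 days ≥ 3 months (≈90 days) ✓; rating 2 ≥ 2 ✓; age 44 ≥ 21 ✓ → eligible.
Employee Assistance Program — status full-time ✓; service 111 days < 1 year (≈365 days) ✗ → not eligible.
Caregiver Leave — service 111 days ≥ 2 months (≈60 days) ✓; site Albany ✗ (not Dayton, Austin, or Richmond) → not eligible.
Tuition Reimbursement — status full-time ✗ (requires part-time or temporary) → not eligible.
Vision Plan — status full-time ✓ (not excluded); service 111 days < 5 years (≈1825 days) ✗ → not eligible.
Health Insurance — status full-time ✓; age 44 ≥ 18 ✓; grade IC6 ≥ IC5 ✓; dept Marketing ✗ → not eligible.
Annual Bonus Plan — status full-time ✓ (not excluded); service 111 days ≥ 8 weeks (≈56 days) ✓; 38 hrs/wk ≥ 20 ✓ → eligible.
Legal Services Plan — status full-time ✓; service 111 days < 120 days ✗ → not eligible.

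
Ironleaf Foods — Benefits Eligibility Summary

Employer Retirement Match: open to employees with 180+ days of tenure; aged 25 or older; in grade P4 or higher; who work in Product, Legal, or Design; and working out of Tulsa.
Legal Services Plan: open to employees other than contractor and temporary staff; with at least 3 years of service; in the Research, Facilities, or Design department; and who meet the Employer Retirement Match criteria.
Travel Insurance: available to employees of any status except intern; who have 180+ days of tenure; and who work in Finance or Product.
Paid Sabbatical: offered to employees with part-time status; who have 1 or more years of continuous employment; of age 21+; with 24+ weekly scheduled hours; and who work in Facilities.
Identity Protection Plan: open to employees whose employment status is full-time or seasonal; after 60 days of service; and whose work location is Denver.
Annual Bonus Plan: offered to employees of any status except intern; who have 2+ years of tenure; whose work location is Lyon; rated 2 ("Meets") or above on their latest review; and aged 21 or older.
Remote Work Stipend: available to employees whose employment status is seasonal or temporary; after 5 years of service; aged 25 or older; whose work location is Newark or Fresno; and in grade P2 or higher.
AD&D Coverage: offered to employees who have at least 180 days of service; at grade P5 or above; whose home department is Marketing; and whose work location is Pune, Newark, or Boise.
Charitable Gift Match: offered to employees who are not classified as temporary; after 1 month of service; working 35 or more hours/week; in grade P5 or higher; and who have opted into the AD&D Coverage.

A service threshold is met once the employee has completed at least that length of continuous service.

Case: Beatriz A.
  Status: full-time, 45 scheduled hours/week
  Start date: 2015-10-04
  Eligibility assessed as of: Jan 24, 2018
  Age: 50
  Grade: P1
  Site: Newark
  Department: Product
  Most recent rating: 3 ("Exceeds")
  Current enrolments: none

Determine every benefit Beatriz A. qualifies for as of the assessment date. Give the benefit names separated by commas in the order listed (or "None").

Travel Insurance

Service from 2015-10-04 to Jan 24, 2018: 843 days.
Employer Retirement Match — service 843 days ≥ 180 days ✓; age 50 ≥ 25 ✓; grade P1 < P4 ✗ → not eligible.
Legal Services Plan — status full-time ✓ (not excluded); service 843 days < 3 years (≈1095 days) ✗ → not eligible.
Travel Insurance — status full-time ✓ (not excluded); service 843 days ≥ 180 days ✓; dept Product ✓ → eligible.
Paid Sabbatical — status full-time ✗ (requires part-time) → not eligible.
Identity Protection Plan — status full-time ✓; service 843 days ≥ 60 days ✓; site Newark ✗ (not Denver) → not eligible.
Annual Bonus Plan — status full-time ✓ (not excluded); service 843 days ≥ 2 years (≈730 days) ✓; site Newark ✗ (not Lyon) → not eligible.
Remote Work Stipend — status full-time ✗ (requires seasonal or temporary) → not eligible.
AD&D Coverage — service 843 days ≥ 180 days ✓; grade P1 < P5 ✗ → not eligible.
Charitable Gift Match — status full-time ✓ (not excluded); service 843 days ≥ 1 month (≈30 days) ✓; 45 hrs/wk ≥ 35 ✓; grade P1 < P5 ✗ → not eligible.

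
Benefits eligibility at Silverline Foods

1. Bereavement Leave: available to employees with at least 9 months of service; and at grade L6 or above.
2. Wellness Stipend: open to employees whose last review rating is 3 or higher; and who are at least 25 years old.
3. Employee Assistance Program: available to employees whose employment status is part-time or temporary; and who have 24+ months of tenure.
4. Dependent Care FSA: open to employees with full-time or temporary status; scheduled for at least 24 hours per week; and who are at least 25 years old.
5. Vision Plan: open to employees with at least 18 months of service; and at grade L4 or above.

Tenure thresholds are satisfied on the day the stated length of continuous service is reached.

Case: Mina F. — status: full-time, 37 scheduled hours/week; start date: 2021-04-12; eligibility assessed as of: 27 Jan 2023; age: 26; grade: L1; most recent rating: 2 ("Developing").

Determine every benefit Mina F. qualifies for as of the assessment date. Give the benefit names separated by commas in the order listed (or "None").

Service from 2021-04-12 to 27 Jan 2023: 655 days.
Bereavement Leave — service 655 days ≥ 9 months (≈270 days) ✓; grade L1 < L6 ✗ → not eligible.
Wellness Stipend — rating 2 < 3 ✗ → not eligible.
Employee Assistance Program — status full-time ✗ (requires part-time or temporary) → not eligible.
Dependent Care FSA — status full-time ✓; 37 hrs/wk ≥ 24 ✓; age 26 ≥ 25 ✓ → eligible.
Vision Plan — service 655 days ≥ 18 months (≈540 days) ✓; grade L1 < L4 ✗ → not eligible.

Dependent Care FSA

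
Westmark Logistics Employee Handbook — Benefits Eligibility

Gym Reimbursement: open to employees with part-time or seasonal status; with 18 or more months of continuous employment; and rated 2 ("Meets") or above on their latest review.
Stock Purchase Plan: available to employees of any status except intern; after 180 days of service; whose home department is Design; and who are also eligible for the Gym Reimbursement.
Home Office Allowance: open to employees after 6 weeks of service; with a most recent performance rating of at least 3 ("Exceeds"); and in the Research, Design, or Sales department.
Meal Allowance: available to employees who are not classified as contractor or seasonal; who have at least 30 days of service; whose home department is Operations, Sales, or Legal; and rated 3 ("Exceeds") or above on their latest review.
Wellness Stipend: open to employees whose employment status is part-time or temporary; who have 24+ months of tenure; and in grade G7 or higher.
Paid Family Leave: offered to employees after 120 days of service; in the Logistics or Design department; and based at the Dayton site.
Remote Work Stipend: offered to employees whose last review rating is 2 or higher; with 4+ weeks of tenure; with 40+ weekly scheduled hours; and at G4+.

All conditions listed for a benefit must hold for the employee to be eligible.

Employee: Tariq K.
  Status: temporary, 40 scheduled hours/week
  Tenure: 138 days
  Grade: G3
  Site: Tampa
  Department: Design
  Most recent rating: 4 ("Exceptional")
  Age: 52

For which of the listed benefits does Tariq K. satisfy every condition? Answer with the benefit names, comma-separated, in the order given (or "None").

Gym Reimbursement — status temporary ✗ (requires part-time or seasonal) → not eligible.
Stock Purchase Plan — status temporary ✓ (not excluded); service 138 days < 180 days ✗ → not eligible.
Home Office Allowance — service 138 days ≥ 6 weeks (≈42 days) ✓; rating 4 ≥ 3 ✓; dept Design ✓ → eligible.
Meal Allowance — status temporary ✓ (not excluded); service 138 days ≥ 30 days ✓; dept Design ✗ → not eligible.
Wellness Stipend — status temporary ✓; service 138 days < 24 months (≈720 days) ✗ → not eligible.
Paid Family Leave — service 138 days ≥ 120 days ✓; dept Design ✓; site Tampa ✗ (not Dayton) → not eligible.
Remote Work Stipend — rating 4 ≥ 2 ✓; service 138 days ≥ 4 weeks (≈28 days) ✓; 40 hrs/wk ≥ 40 ✓; grade G3 < G4 ✗ → not eligible.

Home Office Allowance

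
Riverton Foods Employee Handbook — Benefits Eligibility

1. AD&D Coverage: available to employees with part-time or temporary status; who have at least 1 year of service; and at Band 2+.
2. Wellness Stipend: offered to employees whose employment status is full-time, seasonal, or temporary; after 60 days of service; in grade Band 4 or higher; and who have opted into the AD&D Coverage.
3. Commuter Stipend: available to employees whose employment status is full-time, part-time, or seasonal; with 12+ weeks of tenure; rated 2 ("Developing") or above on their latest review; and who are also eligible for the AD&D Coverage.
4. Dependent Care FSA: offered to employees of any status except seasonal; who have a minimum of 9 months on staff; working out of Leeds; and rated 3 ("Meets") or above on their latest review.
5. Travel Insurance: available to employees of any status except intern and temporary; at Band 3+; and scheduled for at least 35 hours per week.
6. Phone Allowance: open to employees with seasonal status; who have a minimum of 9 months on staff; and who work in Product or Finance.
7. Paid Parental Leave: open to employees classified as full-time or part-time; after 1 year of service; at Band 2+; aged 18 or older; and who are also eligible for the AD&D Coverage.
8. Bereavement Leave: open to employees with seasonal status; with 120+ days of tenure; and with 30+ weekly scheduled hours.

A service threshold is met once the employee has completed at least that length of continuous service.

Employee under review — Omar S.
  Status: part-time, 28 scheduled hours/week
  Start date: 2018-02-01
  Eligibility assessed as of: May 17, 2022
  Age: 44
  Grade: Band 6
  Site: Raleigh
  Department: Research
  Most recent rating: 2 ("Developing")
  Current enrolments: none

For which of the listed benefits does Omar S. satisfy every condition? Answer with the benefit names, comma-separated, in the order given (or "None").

AD&D Coverage, Commuter Stipend, Paid Parental Leave

Service from 2018-02-01 to May 17, 2022: 1566 days.
AD&D Coverage — status part-time ✓; service 1566 days ≥ 1 year (≈365 days) ✓; grade Band 6 ≥ Band 2 ✓ → eligible.
Wellness Stipend — status part-time ✗ (requires full-time, seasonal, or temporary) → not eligible.
Commuter Stipend — status part-time ✓; service 1566 days ≥ 12 weeks (≈84 days) ✓; rating 2 ≥ 2 ✓; eligible for AD&D Coverage ✓ → eligible.
Dependent Care FSA — status part-time ✓ (not excluded); service 1566 days ≥ 9 months (≈270 days) ✓; site Raleigh ✗ (not Leeds) → not eligible.
Travel Insurance — status part-time ✓ (not excluded); grade Band 6 ≥ Band 3 ✓; 28 hrs/wk < 35 ✗ → not eligible.
Phone Allowance — status part-time ✗ (requires seasonal) → not eligible.
Paid Parental Leave — status part-time ✓; service 1566 days ≥ 1 year (≈365 days) ✓; grade Band 6 ≥ Band 2 ✓; age 44 ≥ 18 ✓; eligible for AD&D Coverage ✓ → eligible.
Bereavement Leave — status part-time ✗ (requires seasonal) → not eligible.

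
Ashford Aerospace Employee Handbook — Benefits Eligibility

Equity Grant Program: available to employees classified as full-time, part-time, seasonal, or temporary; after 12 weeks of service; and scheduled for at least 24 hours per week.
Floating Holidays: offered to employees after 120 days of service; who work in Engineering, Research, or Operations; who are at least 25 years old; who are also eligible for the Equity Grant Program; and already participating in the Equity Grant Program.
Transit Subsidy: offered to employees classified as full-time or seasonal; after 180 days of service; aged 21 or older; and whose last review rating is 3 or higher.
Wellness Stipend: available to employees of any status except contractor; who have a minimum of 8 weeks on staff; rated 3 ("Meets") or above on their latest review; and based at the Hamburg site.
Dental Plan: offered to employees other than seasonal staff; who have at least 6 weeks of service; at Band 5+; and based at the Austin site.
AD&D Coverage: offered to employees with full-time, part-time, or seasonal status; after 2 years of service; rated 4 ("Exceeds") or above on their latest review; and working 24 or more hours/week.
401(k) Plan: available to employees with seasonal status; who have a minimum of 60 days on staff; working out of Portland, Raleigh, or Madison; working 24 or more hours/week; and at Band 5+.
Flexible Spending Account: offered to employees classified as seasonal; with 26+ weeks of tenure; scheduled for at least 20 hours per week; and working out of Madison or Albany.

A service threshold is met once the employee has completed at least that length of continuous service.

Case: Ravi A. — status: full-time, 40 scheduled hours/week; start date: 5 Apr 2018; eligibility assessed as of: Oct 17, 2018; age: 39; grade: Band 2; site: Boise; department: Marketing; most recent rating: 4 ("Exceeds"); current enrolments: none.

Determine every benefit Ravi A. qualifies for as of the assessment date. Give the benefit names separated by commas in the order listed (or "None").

Service from 5 Apr 2018 to Oct 17, 2018: 195 days.
Equity Grant Program — status full-time ✓; service 195 days ≥ 12 weeks (≈84 days) ✓; 40 hrs/wk ≥ 24 ✓ → eligible.
Floating Holidays — service 195 days ≥ 120 days ✓; dept Marketing ✗ → not eligible.
Transit Subsidy — status full-time ✓; service 195 days ≥ 180 days ✓; age 39 ≥ 21 ✓; rating 4 ≥ 3 ✓ → eligible.
Wellness Stipend — status full-time ✓ (not excluded); service 195 days ≥ 8 weeks (≈56 days) ✓; rating 4 ≥ 3 ✓; site Boise ✗ (not Hamburg) → not eligible.
Dental Plan — status full-time ✓ (not excluded); service 195 days ≥ 6 weeks (≈42 days) ✓; grade Band 2 < Band 5 ✗ → not eligible.
AD&D Coverage — status full-time ✓; service 195 days < 2 years (≈730 days) ✗ → not eligible.
401(k) Plan — status full-time ✗ (requires seasonal) → not eligible.
Flexible Spending Account — status full-time ✗ (requires seasonal) → not eligible.

Equity Grant Program, Transit Subsidy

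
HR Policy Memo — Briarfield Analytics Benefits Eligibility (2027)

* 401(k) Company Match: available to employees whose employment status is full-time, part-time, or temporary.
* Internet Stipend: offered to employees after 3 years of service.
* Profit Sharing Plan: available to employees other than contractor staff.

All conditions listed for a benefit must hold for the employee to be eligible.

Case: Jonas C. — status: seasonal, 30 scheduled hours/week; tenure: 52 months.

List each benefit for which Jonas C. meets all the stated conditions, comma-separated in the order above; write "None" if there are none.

401(k) Company Match — status seasonal ✗ (requires full-time, part-time, or temporary) → not eligible.
Internet Stipend — service 52 months ≥ 3 years (≈1095 days) ✓ → eligible.
Profit Sharing Plan — status seasonal ✓ (not excluded) → eligible.

Internet Stipend, Profit Sharing Plan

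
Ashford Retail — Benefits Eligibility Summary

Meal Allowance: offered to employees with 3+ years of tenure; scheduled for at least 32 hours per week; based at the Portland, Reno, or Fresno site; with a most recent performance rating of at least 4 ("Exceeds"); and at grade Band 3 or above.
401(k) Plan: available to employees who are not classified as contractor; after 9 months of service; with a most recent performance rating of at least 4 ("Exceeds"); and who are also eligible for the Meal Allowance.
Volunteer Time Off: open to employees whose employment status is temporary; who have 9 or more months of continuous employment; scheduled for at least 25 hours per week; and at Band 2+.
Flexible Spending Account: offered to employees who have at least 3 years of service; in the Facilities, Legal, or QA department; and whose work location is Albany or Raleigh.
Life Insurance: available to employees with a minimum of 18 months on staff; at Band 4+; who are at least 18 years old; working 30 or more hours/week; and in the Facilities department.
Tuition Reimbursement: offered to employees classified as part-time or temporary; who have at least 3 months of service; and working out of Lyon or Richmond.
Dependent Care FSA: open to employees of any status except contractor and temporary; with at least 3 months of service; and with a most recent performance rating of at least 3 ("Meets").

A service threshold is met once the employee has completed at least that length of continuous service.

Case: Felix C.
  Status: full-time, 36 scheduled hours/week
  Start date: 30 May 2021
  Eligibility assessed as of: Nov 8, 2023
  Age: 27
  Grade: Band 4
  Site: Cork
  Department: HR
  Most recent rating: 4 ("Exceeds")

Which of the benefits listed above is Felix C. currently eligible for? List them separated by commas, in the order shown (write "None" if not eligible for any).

Dependent Care FSA

Service from 30 May 2021 to Nov 8, 2023: 892 days.
Meal Allowance — service 892 days < 3 years (≈1095 days) ✗ → not eligible.
401(k) Plan — status full-time ✓ (not excluded); service 892 days ≥ 9 months (≈270 days) ✓; rating 4 ≥ 4 ✓; not eligible for Meal Allowance ✗ → not eligible.
Volunteer Time Off — status full-time ✗ (requires temporary) → not eligible.
Flexible Spending Account — service 892 days < 3 years (≈1095 days) ✗ → not eligible.
Life Insurance — service 892 days ≥ 18 months (≈540 days) ✓; grade Band 4 ≥ Band 4 ✓; age 27 ≥ 18 ✓; 36 hrs/wk ≥ 30 ✓; dept HR ✗ → not eligible.
Tuition Reimbursement — status full-time ✗ (requires part-time or temporary) → not eligible.
Dependent Care FSA — status full-time ✓ (not excluded); service 892 days ≥ 3 months (≈90 days) ✓; rating 4 ≥ 3 ✓ → eligible.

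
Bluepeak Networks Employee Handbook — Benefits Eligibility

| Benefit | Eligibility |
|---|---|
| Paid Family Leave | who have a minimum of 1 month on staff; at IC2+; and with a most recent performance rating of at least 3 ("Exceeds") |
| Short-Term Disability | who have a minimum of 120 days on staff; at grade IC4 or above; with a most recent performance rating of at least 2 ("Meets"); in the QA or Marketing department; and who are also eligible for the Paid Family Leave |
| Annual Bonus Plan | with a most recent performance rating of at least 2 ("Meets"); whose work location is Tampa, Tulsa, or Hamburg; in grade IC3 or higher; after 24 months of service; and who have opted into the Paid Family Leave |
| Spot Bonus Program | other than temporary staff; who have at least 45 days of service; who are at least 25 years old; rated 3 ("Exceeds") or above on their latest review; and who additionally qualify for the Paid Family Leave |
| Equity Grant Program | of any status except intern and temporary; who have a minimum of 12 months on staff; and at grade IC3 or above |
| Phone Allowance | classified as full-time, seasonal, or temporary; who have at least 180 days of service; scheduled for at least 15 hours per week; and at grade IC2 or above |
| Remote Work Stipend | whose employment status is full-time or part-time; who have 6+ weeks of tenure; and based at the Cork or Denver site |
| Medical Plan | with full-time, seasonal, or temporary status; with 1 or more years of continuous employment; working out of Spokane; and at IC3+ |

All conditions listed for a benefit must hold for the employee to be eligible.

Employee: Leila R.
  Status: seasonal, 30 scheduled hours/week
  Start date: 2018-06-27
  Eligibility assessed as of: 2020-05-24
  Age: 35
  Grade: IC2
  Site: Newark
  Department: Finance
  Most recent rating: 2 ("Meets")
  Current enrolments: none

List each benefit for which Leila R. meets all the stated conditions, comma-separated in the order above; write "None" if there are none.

Phone Allowance

Service from 2018-06-27 to 2020-05-24: 697 days.
Paid Family Leave — service 697 days ≥ 1 month (≈30 days) ✓; grade IC2 ≥ IC2 ✓; rating 2 < 3 ✗ → not eligible.
Short-Term Disability — service 697 days ≥ 120 days ✓; grade IC2 < IC4 ✗ → not eligible.
Annual Bonus Plan — rating 2 ≥ 2 ✓; site Newark ✗ (not Tampa, Tulsa, or Hamburg) → not eligible.
Spot Bonus Program — status seasonal ✓ (not excluded); service 697 days ≥ 45 days ✓; age 35 ≥ 25 ✓; rating 2 < 3 ✗ → not eligible.
Equity Grant Program — status seasonal ✓ (not excluded); service 697 days ≥ 12 months (≈360 days) ✓; grade IC2 < IC3 ✗ → not eligible.
Phone Allowance — status seasonal ✓; service 697 days ≥ 180 days ✓; 30 hrs/wk ≥ 15 ✓; grade IC2 ≥ IC2 ✓ → eligible.
Remote Work Stipend — status seasonal ✗ (requires full-time or part-time) → not eligible.
Medical Plan — status seasonal ✓; service 697 days ≥ 1 year (≈365 days) ✓; site Newark ✗ (not Spokane) → not eligible.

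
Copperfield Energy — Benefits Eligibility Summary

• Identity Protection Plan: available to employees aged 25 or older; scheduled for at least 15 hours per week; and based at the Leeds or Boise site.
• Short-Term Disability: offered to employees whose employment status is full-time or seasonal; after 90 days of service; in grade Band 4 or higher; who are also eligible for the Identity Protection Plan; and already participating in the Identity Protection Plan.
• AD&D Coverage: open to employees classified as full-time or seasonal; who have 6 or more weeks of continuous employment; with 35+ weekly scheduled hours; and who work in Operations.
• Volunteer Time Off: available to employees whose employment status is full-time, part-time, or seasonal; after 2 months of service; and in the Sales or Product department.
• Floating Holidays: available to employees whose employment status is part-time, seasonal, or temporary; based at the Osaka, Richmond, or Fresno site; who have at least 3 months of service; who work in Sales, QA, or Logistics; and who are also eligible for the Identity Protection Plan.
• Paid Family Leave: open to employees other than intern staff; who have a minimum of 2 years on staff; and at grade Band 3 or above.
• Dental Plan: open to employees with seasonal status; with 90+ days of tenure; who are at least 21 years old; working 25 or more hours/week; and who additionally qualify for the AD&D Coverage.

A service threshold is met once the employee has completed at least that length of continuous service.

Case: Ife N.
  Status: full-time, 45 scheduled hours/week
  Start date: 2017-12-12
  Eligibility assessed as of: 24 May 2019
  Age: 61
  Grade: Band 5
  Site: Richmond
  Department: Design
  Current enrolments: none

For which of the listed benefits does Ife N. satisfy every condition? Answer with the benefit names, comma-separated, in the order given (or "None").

Service from 2017-12-12 to 24 May 2019: 528 days.
Identity Protection Plan — age 61 ≥ 25 ✓; 45 hrs/wk ≥ 15 ✓; site Richmond ✗ (not Leeds or Boise) → not eligible.
Short-Term Disability — status full-time ✓; service 528 days ≥ 90 days ✓; grade Band 5 ≥ Band 4 ✓; not eligible for Identity Protection Plan ✗ → not eligible.
AD&D Coverage — status full-time ✓; service 528 days ≥ 6 weeks (≈42 days) ✓; 45 hrs/wk ≥ 35 ✓; dept Design ✗ → not eligible.
Volunteer Time Off — status full-time ✓; service 528 days ≥ 2 months (≈60 days) ✓; dept Design ✗ → not eligible.
Floating Holidays — status full-time ✗ (requires part-time, seasonal, or temporary) → not eligible.
Paid Family Leave — status full-time ✓ (not excluded); service 528 days < 2 years (≈730 days) ✗ → not eligible.
Dental Plan — status full-time ✗ (requires seasonal) → not eligible.

None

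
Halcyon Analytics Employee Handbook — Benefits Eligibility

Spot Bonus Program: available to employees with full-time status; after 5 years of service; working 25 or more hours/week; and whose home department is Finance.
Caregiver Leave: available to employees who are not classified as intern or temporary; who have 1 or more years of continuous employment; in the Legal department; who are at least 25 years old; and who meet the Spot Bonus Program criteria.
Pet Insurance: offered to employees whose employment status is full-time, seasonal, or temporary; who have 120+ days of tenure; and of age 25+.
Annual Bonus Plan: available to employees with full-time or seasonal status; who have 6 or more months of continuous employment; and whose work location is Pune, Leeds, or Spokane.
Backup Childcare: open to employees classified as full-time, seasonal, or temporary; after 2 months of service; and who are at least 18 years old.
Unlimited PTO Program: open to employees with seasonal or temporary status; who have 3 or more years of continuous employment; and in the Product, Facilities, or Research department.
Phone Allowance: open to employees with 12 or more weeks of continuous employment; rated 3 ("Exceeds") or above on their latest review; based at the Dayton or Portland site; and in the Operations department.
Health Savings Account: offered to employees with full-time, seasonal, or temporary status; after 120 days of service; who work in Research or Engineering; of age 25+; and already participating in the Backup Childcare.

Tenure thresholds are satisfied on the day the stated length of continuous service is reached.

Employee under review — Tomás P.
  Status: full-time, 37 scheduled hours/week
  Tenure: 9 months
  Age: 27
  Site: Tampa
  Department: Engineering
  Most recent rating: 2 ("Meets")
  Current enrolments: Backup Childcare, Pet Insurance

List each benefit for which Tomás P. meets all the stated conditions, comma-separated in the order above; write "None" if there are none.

Spot Bonus Program — status full-time ✓; service 9 months < 5 years (≈1825 days) ✗ → not eligible.
Caregiver Leave — status full-time ✓ (not excluded); service 9 months < 1 year (≈365 days) ✗ → not eligible.
Pet Insurance — status full-time ✓; service 9 months ≥ 120 days ✓; age 27 ≥ 25 ✓ → eligible.
Annual Bonus Plan — status full-time ✓; service 9 months ≥ 6 months ✓; site Tampa ✗ (not Pune, Leeds, or Spokane) → not eligible.
Backup Childcare — status full-time ✓; service 9 months ≥ 2 months ✓; age 27 ≥ 18 ✓ → eligible.
Unlimited PTO Program — status full-time ✗ (requires seasonal or temporary) → not eligible.
Phone Allowance — service 9 months ≥ 12 weeks (≈84 days) ✓; rating 2 < 3 ✗ → not eligible.
Health Savings Account — status full-time ✓; service 9 months ≥ 120 days ✓; dept Engineering ✓; age 27 ≥ 25 ✓; enrolled in Backup Childcare ✓ → eligible.

Pet Insurance, Backup Childcare, Health Savings Account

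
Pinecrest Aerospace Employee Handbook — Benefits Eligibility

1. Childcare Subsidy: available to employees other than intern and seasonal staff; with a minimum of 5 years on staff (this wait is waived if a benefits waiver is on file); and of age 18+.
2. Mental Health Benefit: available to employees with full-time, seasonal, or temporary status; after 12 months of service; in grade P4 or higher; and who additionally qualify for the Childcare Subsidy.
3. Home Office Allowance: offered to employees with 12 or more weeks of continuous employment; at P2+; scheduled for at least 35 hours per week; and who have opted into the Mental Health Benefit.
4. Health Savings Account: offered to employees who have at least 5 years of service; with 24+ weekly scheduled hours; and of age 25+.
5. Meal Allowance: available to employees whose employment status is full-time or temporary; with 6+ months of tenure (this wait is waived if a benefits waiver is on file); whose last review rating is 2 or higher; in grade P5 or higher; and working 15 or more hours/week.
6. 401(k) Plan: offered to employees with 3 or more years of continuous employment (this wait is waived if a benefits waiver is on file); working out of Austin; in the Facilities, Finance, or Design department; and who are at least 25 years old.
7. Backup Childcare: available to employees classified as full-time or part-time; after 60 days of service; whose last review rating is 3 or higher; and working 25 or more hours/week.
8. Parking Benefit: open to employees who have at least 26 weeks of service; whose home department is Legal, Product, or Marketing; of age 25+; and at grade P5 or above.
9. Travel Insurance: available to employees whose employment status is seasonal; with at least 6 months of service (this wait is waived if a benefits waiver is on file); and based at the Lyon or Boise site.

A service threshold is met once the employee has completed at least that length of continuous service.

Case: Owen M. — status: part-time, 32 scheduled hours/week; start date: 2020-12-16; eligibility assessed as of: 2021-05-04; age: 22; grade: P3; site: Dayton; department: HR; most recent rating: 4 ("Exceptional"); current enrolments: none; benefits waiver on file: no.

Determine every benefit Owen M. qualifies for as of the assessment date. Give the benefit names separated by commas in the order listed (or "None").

Service from 2020-12-16 to 2021-05-04: 139 days.
Childcare Subsidy — status part-time ✓ (not excluded); no waiver, service 139 days < 5 years (≈1825 days) ✗ → not eligible.
Mental Health Benefit — status part-time ✗ (requires full-time, seasonal, or temporary) → not eligible.
Home Office Allowance — service 139 days ≥ 12 weeks (≈84 days) ✓; grade P3 ≥ P2 ✓; 32 hrs/wk < 35 ✗ → not eligible.
Health Savings Account — service 139 days < 5 years (≈1825 days) ✗ → not eligible.
Meal Allowance — status part-time ✗ (requires full-time or temporary) → not eligible.
401(k) Plan — no waiver, service 139 days < 3 years (≈1095 days) ✗ → not eligible.
Backup Childcare — status part-time ✓; service 139 days ≥ 60 days ✓; rating 4 ≥ 3 ✓; 32 hrs/wk ≥ 25 ✓ → eligible.
Parking Benefit — service 139 days < 26 weeks (≈182 days) ✗ → not eligible.
Travel Insurance — status part-time ✗ (requires seasonal) → not eligible.

Backup Childcare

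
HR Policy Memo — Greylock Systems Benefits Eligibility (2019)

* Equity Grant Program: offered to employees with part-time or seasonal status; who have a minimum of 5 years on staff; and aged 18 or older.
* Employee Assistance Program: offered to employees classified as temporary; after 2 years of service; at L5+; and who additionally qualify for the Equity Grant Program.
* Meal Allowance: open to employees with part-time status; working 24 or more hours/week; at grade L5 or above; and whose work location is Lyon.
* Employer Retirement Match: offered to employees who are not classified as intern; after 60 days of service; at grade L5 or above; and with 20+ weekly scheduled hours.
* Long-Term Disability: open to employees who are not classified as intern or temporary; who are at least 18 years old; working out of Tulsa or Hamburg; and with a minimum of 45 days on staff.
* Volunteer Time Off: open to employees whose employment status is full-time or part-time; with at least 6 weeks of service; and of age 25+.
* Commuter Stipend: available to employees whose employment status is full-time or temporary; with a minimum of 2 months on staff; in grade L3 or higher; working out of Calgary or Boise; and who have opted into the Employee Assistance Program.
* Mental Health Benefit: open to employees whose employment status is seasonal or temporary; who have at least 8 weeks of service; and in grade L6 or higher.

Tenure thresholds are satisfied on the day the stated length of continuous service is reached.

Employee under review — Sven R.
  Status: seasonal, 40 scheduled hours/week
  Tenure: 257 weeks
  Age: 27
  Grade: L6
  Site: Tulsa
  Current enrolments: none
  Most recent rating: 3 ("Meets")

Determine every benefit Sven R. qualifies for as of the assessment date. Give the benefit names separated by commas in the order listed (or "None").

Equity Grant Program — status seasonal ✓; service 257 weeks < 5 years (≈1825 days) ✗ → not eligible.
Employee Assistance Program — status seasonal ✗ (requires temporary) → not eligible.
Meal Allowance — status seasonal ✗ (requires part-time) → not eligible.
Employer Retirement Match — status seasonal ✓ (not excluded); service 257 weeks ≥ 60 days ✓; grade L6 ≥ L5 ✓; 40 hrs/wk ≥ 20 ✓ → eligible.
Long-Term Disability — status seasonal ✓ (not excluded); age 27 ≥ 18 ✓; site Tulsa ✓; service 257 weeks ≥ 45 days ✓ → eligible.
Volunteer Time Off — status seasonal ✗ (requires full-time or part-time) → not eligible.
Commuter Stipend — status seasonal ✗ (requires full-time or temporary) → not eligible.
Mental Health Benefit — status seasonal ✓; service 257 weeks ≥ 8 weeks ✓; grade L6 ≥ L6 ✓ → eligible.

Employer Retirement Match, Long-Term Disability, Mental Health Benefit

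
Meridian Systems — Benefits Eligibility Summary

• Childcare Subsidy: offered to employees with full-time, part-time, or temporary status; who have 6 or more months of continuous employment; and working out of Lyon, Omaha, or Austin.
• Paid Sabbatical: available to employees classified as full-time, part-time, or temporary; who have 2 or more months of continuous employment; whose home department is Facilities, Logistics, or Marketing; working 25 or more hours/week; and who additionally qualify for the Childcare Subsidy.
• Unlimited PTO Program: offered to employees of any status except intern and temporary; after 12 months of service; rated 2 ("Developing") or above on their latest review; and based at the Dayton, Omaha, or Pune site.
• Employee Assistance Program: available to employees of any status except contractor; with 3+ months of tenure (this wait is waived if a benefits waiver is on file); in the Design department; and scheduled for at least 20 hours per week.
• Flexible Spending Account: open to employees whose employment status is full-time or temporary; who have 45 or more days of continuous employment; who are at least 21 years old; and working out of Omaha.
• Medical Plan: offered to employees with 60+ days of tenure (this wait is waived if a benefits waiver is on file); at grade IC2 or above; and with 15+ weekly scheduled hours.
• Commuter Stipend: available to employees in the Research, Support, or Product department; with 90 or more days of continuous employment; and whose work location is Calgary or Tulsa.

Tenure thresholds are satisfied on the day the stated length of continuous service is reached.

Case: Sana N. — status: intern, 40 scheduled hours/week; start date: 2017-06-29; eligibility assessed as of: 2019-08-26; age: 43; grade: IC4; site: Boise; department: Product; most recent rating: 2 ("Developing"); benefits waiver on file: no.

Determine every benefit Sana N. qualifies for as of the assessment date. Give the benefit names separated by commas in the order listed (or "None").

Medical Plan

Service from 2017-06-29 to 2019-08-26: 788 days.
Childcare Subsidy — status intern ✗ (requires full-time, part-time, or temporary) → not eligible.
Paid Sabbatical — status intern ✗ (requires full-time, part-time, or temporary) → not eligible.
Unlimited PTO Program — status intern ✗ (excluded) → not eligible.
Employee Assistance Program — status intern ✓ (not excluded); no waiver, service 788 days ≥ 3 months (≈90 days) ✓; dept Product ✗ → not eligible.
Flexible Spending Account — status intern ✗ (requires full-time or temporary) → not eligible.
Medical Plan — no waiver, service 788 days ≥ 60 days ✓; grade IC4 ≥ IC2 ✓; 40 hrs/wk ≥ 15 ✓ → eligible.
Commuter Stipend — dept Product ✓; service 788 days ≥ 90 days ✓; site Boise ✗ (not Calgary or Tulsa) → not eligible.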